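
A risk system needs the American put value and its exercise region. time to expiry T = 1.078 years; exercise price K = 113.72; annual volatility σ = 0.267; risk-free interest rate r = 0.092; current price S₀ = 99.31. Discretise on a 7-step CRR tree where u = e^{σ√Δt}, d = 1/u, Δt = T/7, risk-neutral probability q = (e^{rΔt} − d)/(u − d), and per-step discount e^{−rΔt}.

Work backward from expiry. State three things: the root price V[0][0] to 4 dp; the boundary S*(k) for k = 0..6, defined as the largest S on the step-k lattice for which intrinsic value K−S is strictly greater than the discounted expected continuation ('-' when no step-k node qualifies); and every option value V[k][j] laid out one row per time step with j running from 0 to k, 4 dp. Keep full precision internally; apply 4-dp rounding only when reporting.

price = 16.1435
boundary = - 89.4310 80.5348 89.4310 80.5348 89.4310 99.3100
tree:
16.1435
24.2890 9.6800
33.1852 15.6200 4.9114
41.1965 24.2890 8.6998 1.8368
48.4108 33.1852 14.8935 3.6909 0.3171
54.9075 41.1965 24.2890 7.3399 0.7020 0.0000
60.7579 48.4108 33.1852 14.4100 1.5539 0.0000 0.0000
66.0264 54.9075 41.1965 24.2890 3.4398 0.0000 0.0000 0.0000

Δt=0.15400, u=1.11046, d=0.90052, q=0.54180, disc=e^(-rΔt)=0.98593
k=7 terminal: V=max(K-S,0) → 66.0264 54.9075 41.1965 24.2890 3.4398 0.0000 0.0000 0.0000
k=6: j=0 S=52.9621 intr=60.7579 cont=59.1581 V=60.7579[EX]; j=1 S=65.3092 intr=48.4108 cont=46.8110 V=48.4108[EX]; j=2 S=80.5348 intr=33.1852 cont=31.5854 V=33.1852[EX]; j=3 S=99.3100 intr=14.4100 cont=12.8102 V=14.4100[EX]; j=4 S=122.4623 intr=0.0000 cont=1.5539 V=1.5539[hold]; j=5 S=151.0121 intr=0.0000 cont=0.0000 V=0.0000[hold]; j=6 S=186.2177 intr=0.0000 cont=0.0000 V=0.0000[hold]  S*(6)=99.3100
k=5: j=0 S=58.8125 intr=54.9075 cont=53.3077 V=54.9075[EX]; j=1 S=72.5235 intr=41.1965 cont=39.5966 V=41.1965[EX]; j=2 S=89.4310 intr=24.2890 cont=22.6891 V=24.2890[EX]; j=3 S=110.2802 intr=3.4398 cont=7.3399 V=7.3399[hold]; j=4 S=135.9900 intr=0.0000 cont=0.7020 V=0.7020[hold]; j=5 S=167.6935 intr=0.0000 cont=0.0000 V=0.0000[hold]  S*(5)=89.4310
k=4: j=0 S=65.3092 intr=48.4108 cont=46.8110 V=48.4108[EX]; j=1 S=80.5348 intr=33.1852 cont=31.5854 V=33.1852[EX]; j=2 S=99.3100 intr=14.4100 cont=14.8935 V=14.8935[hold]; j=3 S=122.4623 intr=0.0000 cont=3.6909 V=3.6909[hold]; j=4 S=151.0121 intr=0.0000 cont=0.3171 V=0.3171[hold]  S*(4)=80.5348
k=3: j=0 S=72.5235 intr=41.1965 cont=39.5966 V=41.1965[EX]; j=1 S=89.4310 intr=24.2890 cont=22.9474 V=24.2890[EX]; j=2 S=110.2802 intr=3.4398 cont=8.6998 V=8.6998[hold]; j=3 S=135.9900 intr=0.0000 cont=1.8368 V=1.8368[hold]  S*(3)=89.4310
k=2: j=0 S=80.5348 intr=33.1852 cont=31.5854 V=33.1852[EX]; j=1 S=99.3100 intr=14.4100 cont=15.6200 V=15.6200[hold]; j=2 S=122.4623 intr=0.0000 cont=4.9114 V=4.9114[hold]  S*(2)=80.5348
k=1: j=0 S=89.4310 intr=24.2890 cont=23.3355 V=24.2890[EX]; j=1 S=110.2802 intr=3.4398 cont=9.6800 V=9.6800[hold]  S*(1)=89.4310
k=0: j=0 S=99.3100 intr=14.4100 cont=16.1435 V=16.1435[hold]  S*(0)=-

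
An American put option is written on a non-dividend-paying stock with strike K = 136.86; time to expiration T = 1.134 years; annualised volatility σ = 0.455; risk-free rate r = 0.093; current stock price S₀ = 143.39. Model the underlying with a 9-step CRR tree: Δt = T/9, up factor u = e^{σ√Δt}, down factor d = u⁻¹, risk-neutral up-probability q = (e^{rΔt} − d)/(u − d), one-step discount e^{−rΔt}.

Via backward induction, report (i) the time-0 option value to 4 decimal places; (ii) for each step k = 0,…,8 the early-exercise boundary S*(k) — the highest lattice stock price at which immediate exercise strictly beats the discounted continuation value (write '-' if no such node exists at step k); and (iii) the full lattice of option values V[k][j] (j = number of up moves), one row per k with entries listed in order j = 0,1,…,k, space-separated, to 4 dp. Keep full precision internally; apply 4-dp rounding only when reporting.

price = 18.5839
boundary = - - - 88.3266 75.1535 88.3266 75.1535 88.3266 103.8087
tree:
18.5839
26.3462 11.1392
36.3208 16.8385 5.6136
48.5334 24.7764 9.1742 2.1296
61.7065 35.3216 14.6516 3.8273 0.4554
72.9150 48.5334 22.7382 6.7841 0.9143 0.0000
82.4518 61.7065 34.0232 11.8134 1.8357 0.0000 0.0000
90.5663 72.9150 48.5334 20.0900 3.6855 0.0000 0.0000 0.0000
97.4706 82.4518 61.7065 33.0513 7.3993 0.0000 0.0000 0.0000 0.0000
103.3452 90.5663 72.9150 48.5334 14.8553 0.0000 0.0000 0.0000 0.0000 0.0000

Δt=0.12600  u=1.17528  d=0.85086  q=0.49604  discount=0.98835
step 9 (expiry): payoffs max(K−S,0) = 103.3452 90.5663 72.9150 48.5334 14.8553 0.0000 0.0000 0.0000 0.0000 0.0000
step 8: (k=8,j=0): S=39.3894, (K−S)⁺=97.4706, hold=95.8762 ⇒ V=97.4706 exercise | (k=8,j=1): S=54.4082, (K−S)⁺=82.4518, hold=80.8575 ⇒ V=82.4518 exercise | (k=8,j=2): S=75.1535, (K−S)⁺=61.7065, hold=60.1122 ⇒ V=61.7065 exercise | (k=8,j=3): S=103.8087, (K−S)⁺=33.0513, hold=31.4569 ⇒ V=33.0513 exercise | (k=8,j=4): S=143.3900, (K−S)⁺=0.0000, hold=7.3993 ⇒ V=7.3993 continue | (k=8,j=5): S=198.0632, (K−S)⁺=0.0000, hold=0.0000 ⇒ V=0.0000 continue | (k=8,j=6): S=273.5827, (K−S)⁺=0.0000, hold=0.0000 ⇒ V=0.0000 continue | (k=8,j=7): S=377.8971, (K−S)⁺=0.0000, hold=0.0000 ⇒ V=0.0000 continue | (k=8,j=8): S=521.9856, (K−S)⁺=0.0000, hold=0.0000 ⇒ V=0.0000 continue  boundary S*=103.8087
step 7: (k=7,j=0): S=46.2937, (K−S)⁺=90.5663, hold=88.9720 ⇒ V=90.5663 exercise | (k=7,j=1): S=63.9450, (K−S)⁺=72.9150, hold=71.3206 ⇒ V=72.9150 exercise | (k=7,j=2): S=88.3266, (K−S)⁺=48.5334, hold=46.9390 ⇒ V=48.5334 exercise | (k=7,j=3): S=122.0047, (K−S)⁺=14.8553, hold=20.0900 ⇒ V=20.0900 continue | (k=7,j=4): S=168.5238, (K−S)⁺=0.0000, hold=3.6855 ⇒ V=3.6855 continue | (k=7,j=5): S=232.7803, (K−S)⁺=0.0000, hold=0.0000 ⇒ V=0.0000 continue | (k=7,j=6): S=321.5371, (K−S)⁺=0.0000, hold=0.0000 ⇒ V=0.0000 continue | (k=7,j=7): S=444.1361, (K−S)⁺=0.0000, hold=0.0000 ⇒ V=0.0000 continue  boundary S*=88.3266
step 6: (k=6,j=0): S=54.4082, (K−S)⁺=82.4518, hold=80.8575 ⇒ V=82.4518 exercise | (k=6,j=1): S=75.1535, (K−S)⁺=61.7065, hold=60.1122 ⇒ V=61.7065 exercise | (k=6,j=2): S=103.8087, (K−S)⁺=33.0513, hold=34.0232 ⇒ V=34.0232 continue | (k=6,j=3): S=143.3900, (K−S)⁺=0.0000, hold=11.8134 ⇒ V=11.8134 continue | (k=6,j=4): S=198.0632, (K−S)⁺=0.0000, hold=1.8357 ⇒ V=1.8357 continue | (k=6,j=5): S=273.5827, (K−S)⁺=0.0000, hold=0.0000 ⇒ V=0.0000 continue | (k=6,j=6): S=377.8971, (K−S)⁺=0.0000, hold=0.0000 ⇒ V=0.0000 continue  boundary S*=75.1535
step 5: (k=5,j=0): S=63.9450, (K−S)⁺=72.9150, hold=71.3206 ⇒ V=72.9150 exercise | (k=5,j=1): S=88.3266, (K−S)⁺=48.5334, hold=47.4156 ⇒ V=48.5334 exercise | (k=5,j=2): S=122.0047, (K−S)⁺=14.8553, hold=22.7382 ⇒ V=22.7382 continue | (k=5,j=3): S=168.5238, (K−S)⁺=0.0000, hold=6.7841 ⇒ V=6.7841 continue | (k=5,j=4): S=232.7803, (K−S)⁺=0.0000, hold=0.9143 ⇒ V=0.9143 continue | (k=5,j=5): S=321.5371, (K−S)⁺=0.0000, hold=0.0000 ⇒ V=0.0000 continue  boundary S*=88.3266
step 4: (k=4,j=0): S=75.1535, (K−S)⁺=61.7065, hold=60.1122 ⇒ V=61.7065 exercise | (k=4,j=1): S=103.8087, (K−S)⁺=33.0513, hold=35.3216 ⇒ V=35.3216 continue | (k=4,j=2): S=143.3900, (K−S)⁺=0.0000, hold=14.6516 ⇒ V=14.6516 continue | (k=4,j=3): S=198.0632, (K−S)⁺=0.0000, hold=3.8273 ⇒ V=3.8273 continue | (k=4,j=4): S=273.5827, (K−S)⁺=0.0000, hold=0.4554 ⇒ V=0.4554 continue  boundary S*=75.1535
step 3: (k=3,j=0): S=88.3266, (K−S)⁺=48.5334, hold=48.0521 ⇒ V=48.5334 exercise | (k=3,j=1): S=122.0047, (K−S)⁺=14.8553, hold=24.7764 ⇒ V=24.7764 continue | (k=3,j=2): S=168.5238, (K−S)⁺=0.0000, hold=9.1742 ⇒ V=9.1742 continue | (k=3,j=3): S=232.7803, (K−S)⁺=0.0000, hold=2.1296 ⇒ V=2.1296 continue  boundary S*=88.3266
step 2: (k=2,j=0): S=103.8087, (K−S)⁺=33.0513, hold=36.3208 ⇒ V=36.3208 continue | (k=2,j=1): S=143.3900, (K−S)⁺=0.0000, hold=16.8385 ⇒ V=16.8385 continue | (k=2,j=2): S=198.0632, (K−S)⁺=0.0000, hold=5.6136 ⇒ V=5.6136 continue  boundary S*=-
step 1: (k=1,j=0): S=122.0047, (K−S)⁺=14.8553, hold=26.3462 ⇒ V=26.3462 continue | (k=1,j=1): S=168.5238, (K−S)⁺=0.0000, hold=11.1392 ⇒ V=11.1392 continue  boundary S*=-
step 0: (k=0,j=0): S=143.3900, (K−S)⁺=0.0000, hold=18.5839 ⇒ V=18.5839 continue  boundary S*=-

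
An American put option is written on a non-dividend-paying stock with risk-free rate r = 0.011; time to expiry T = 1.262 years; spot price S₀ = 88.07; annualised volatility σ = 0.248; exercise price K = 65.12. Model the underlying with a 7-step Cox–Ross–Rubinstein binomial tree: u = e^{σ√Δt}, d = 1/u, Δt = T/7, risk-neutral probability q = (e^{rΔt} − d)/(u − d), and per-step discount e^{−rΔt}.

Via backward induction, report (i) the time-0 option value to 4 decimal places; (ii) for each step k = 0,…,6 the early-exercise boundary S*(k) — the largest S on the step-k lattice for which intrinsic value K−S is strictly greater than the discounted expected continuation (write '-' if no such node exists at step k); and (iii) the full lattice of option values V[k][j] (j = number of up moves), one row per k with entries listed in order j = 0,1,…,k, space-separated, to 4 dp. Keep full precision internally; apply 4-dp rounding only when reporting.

Δt=0.18029, u=1.11104, d=0.90005, q=0.48311, disc=e^(-rΔt)=0.99802
k=7 terminal: V=max(K-S,0) → 22.9788 13.1001 0.9055 0.0000 0.0000 0.0000 0.0000 0.0000
k=6: j=0 S=46.8207 intr=18.2993 cont=18.1702 V=18.2993[EX]; j=1 S=57.7965 intr=7.3235 cont=7.1945 V=7.3235[EX]; j=2 S=71.3452 intr=0.0000 cont=0.4671 V=0.4671[hold]; j=3 S=88.0700 intr=0.0000 cont=0.0000 V=0.0000[hold]; j=4 S=108.7154 intr=0.0000 cont=0.0000 V=0.0000[hold]; j=5 S=134.2006 intr=0.0000 cont=0.0000 V=0.0000[hold]; j=6 S=165.6600 intr=0.0000 cont=0.0000 V=0.0000[hold]  S*(6)=57.7965
k=5: j=0 S=52.0199 intr=13.1001 cont=12.9710 V=13.1001[EX]; j=1 S=64.2145 intr=0.9055 cont=4.0032 V=4.0032[hold]; j=2 S=79.2677 intr=0.0000 cont=0.2410 V=0.2410[hold]; j=3 S=97.8497 intr=0.0000 cont=0.0000 V=0.0000[hold]; j=4 S=120.7877 intr=0.0000 cont=0.0000 V=0.0000[hold]; j=5 S=149.1029 intr=0.0000 cont=0.0000 V=0.0000[hold]  S*(5)=52.0199
k=4: j=0 S=57.7965 intr=7.3235 cont=8.6880 V=8.6880[hold]; j=1 S=71.3452 intr=0.0000 cont=2.1813 V=2.1813[hold]; j=2 S=88.0700 intr=0.0000 cont=0.1243 V=0.1243[hold]; j=3 S=108.7154 intr=0.0000 cont=0.0000 V=0.0000[hold]; j=4 S=134.2006 intr=0.0000 cont=0.0000 V=0.0000[hold]  S*(4)=-
k=3: j=0 S=64.2145 intr=0.9055 cont=5.5336 V=5.5336[hold]; j=1 S=79.2677 intr=0.0000 cont=1.1852 V=1.1852[hold]; j=2 S=97.8497 intr=0.0000 cont=0.0641 V=0.0641[hold]; j=3 S=120.7877 intr=0.0000 cont=0.0000 V=0.0000[hold]  S*(3)=-
k=2: j=0 S=71.3452 intr=0.0000 cont=3.4261 V=3.4261[hold]; j=1 S=88.0700 intr=0.0000 cont=0.6423 V=0.6423[hold]; j=2 S=108.7154 intr=0.0000 cont=0.0331 V=0.0331[hold]  S*(2)=-
k=1: j=0 S=79.2677 intr=0.0000 cont=2.0771 V=2.0771[hold]; j=1 S=97.8497 intr=0.0000 cont=0.3473 V=0.3473[hold]  S*(1)=-
k=0: j=0 S=88.0700 intr=0.0000 cont=1.2390 V=1.2390[hold]  S*(0)=-

price = 1.2390
boundary = - - - - - 52.0199 57.7965
tree:
1.2390
2.0771 0.3473
3.4261 0.6423 0.0331
5.5336 1.1852 0.0641 0.0000
8.6880 2.1813 0.1243 0.0000 0.0000
13.1001 4.0032 0.2410 0.0000 0.0000 0.0000
18.2993 7.3235 0.4671 0.0000 0.0000 0.0000 0.0000
22.9788 13.1001 0.9055 0.0000 0.0000 0.0000 0.0000 0.0000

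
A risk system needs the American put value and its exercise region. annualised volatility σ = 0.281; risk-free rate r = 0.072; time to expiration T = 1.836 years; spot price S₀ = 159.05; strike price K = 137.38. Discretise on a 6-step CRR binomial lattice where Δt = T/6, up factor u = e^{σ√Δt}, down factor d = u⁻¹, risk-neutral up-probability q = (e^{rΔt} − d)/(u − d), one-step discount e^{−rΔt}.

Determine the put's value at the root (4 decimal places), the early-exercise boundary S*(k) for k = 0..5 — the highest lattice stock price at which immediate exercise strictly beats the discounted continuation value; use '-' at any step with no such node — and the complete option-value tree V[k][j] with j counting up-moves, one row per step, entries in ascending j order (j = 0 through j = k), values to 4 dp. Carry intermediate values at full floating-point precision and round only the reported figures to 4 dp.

price = 8.3874
boundary = - - - 99.7726 85.4091 99.7726
tree:
8.3874
14.3096 3.5407
23.6549 6.7065 0.9103
37.6074 12.3992 1.9909 0.0000
51.9709 22.1566 4.3543 0.0000 0.0000
64.2666 37.6074 9.5233 0.0000 0.0000 0.0000
74.7923 51.9709 20.8282 0.0000 0.0000 0.0000 0.0000

Δt=0.30600  u=1.16817  d=0.85604  q=0.53259  discount=0.97821
step 6 (expiry): payoffs max(K−S,0) = 74.7923 51.9709 20.8282 0.0000 0.0000 0.0000 0.0000
step 5: (k=5,j=0): S=73.1134, (K−S)⁺=64.2666, hold=61.2730 ⇒ V=64.2666 exercise | (k=5,j=1): S=99.7726, (K−S)⁺=37.6074, hold=34.6137 ⇒ V=37.6074 exercise | (k=5,j=2): S=136.1527, (K−S)⁺=1.2273, hold=9.5233 ⇒ V=9.5233 continue | (k=5,j=3): S=185.7980, (K−S)⁺=0.0000, hold=0.0000 ⇒ V=0.0000 continue | (k=5,j=4): S=253.5455, (K−S)⁺=0.0000, hold=0.0000 ⇒ V=0.0000 continue | (k=5,j=5): S=345.9957, (K−S)⁺=0.0000, hold=0.0000 ⇒ V=0.0000 continue  boundary S*=99.7726
step 4: (k=4,j=0): S=85.4091, (K−S)⁺=51.9709, hold=48.9773 ⇒ V=51.9709 exercise | (k=4,j=1): S=116.5518, (K−S)⁺=20.8282, hold=22.1566 ⇒ V=22.1566 continue | (k=4,j=2): S=159.0500, (K−S)⁺=0.0000, hold=4.3543 ⇒ V=4.3543 continue | (k=4,j=3): S=217.0443, (K−S)⁺=0.0000, hold=0.0000 ⇒ V=0.0000 continue | (k=4,j=4): S=296.1851, (K−S)⁺=0.0000, hold=0.0000 ⇒ V=0.0000 continue  boundary S*=85.4091
step 3: (k=3,j=0): S=99.7726, (K−S)⁺=37.6074, hold=35.3058 ⇒ V=37.6074 exercise | (k=3,j=1): S=136.1527, (K−S)⁺=1.2273, hold=12.3992 ⇒ V=12.3992 continue | (k=3,j=2): S=185.7980, (K−S)⁺=0.0000, hold=1.9909 ⇒ V=1.9909 continue | (k=3,j=3): S=253.5455, (K−S)⁺=0.0000, hold=0.0000 ⇒ V=0.0000 continue  boundary S*=99.7726
step 2: (k=2,j=0): S=116.5518, (K−S)⁺=20.8282, hold=23.6549 ⇒ V=23.6549 continue | (k=2,j=1): S=159.0500, (K−S)⁺=0.0000, hold=6.7065 ⇒ V=6.7065 continue | (k=2,j=2): S=217.0443, (K−S)⁺=0.0000, hold=0.9103 ⇒ V=0.9103 continue  boundary S*=-
step 1: (k=1,j=0): S=136.1527, (K−S)⁺=1.2273, hold=14.3096 ⇒ V=14.3096 continue | (k=1,j=1): S=185.7980, (K−S)⁺=0.0000, hold=3.5407 ⇒ V=3.5407 continue  boundary S*=-
step 0: (k=0,j=0): S=159.0500, (K−S)⁺=0.0000, hold=8.3874 ⇒ V=8.3874 continue  boundary S*=-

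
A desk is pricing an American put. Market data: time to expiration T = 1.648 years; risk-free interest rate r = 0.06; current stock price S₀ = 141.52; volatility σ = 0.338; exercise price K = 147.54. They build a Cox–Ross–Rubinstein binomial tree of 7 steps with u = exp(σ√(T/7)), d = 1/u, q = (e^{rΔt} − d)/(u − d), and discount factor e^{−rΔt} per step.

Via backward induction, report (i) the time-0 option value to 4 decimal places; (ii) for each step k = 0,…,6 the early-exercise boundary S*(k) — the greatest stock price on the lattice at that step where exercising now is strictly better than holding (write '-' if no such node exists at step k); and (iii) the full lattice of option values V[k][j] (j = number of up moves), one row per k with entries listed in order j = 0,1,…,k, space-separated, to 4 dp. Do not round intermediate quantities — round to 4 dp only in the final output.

Δt=0.23543  u=1.17822  d=0.84874  q=0.50227  discount=0.98597
step 7 (expiry): payoffs max(K−S,0) = 102.6401 85.2104 61.0146 27.4261 0.0000 0.0000 0.0000 0.0000
step 6: (k=6,j=0): S=52.9017, (K−S)⁺=94.6383, hold=92.5688 ⇒ V=94.6383 exercise | (k=6,j=1): S=73.4377, (K−S)⁺=74.1023, hold=72.0328 ⇒ V=74.1023 exercise | (k=6,j=2): S=101.9456, (K−S)⁺=45.5944, hold=43.5250 ⇒ V=45.5944 exercise | (k=6,j=3): S=141.5200, (K−S)⁺=6.0200, hold=13.4594 ⇒ V=13.4594 continue | (k=6,j=4): S=196.4569, (K−S)⁺=0.0000, hold=0.0000 ⇒ V=0.0000 continue | (k=6,j=5): S=272.7198, (K−S)⁺=0.0000, hold=0.0000 ⇒ V=0.0000 continue | (k=6,j=6): S=378.5873, (K−S)⁺=0.0000, hold=0.0000 ⇒ V=0.0000 continue  boundary S*=101.9456
step 5: (k=5,j=0): S=62.3296, (K−S)⁺=85.2104, hold=83.1409 ⇒ V=85.2104 exercise | (k=5,j=1): S=86.5254, (K−S)⁺=61.0146, hold=58.9451 ⇒ V=61.0146 exercise | (k=5,j=2): S=120.1139, (K−S)⁺=27.4261, hold=29.0408 ⇒ V=29.0408 continue | (k=5,j=3): S=166.7410, (K−S)⁺=0.0000, hold=6.6052 ⇒ V=6.6052 continue | (k=5,j=4): S=231.4685, (K−S)⁺=0.0000, hold=0.0000 ⇒ V=0.0000 continue | (k=5,j=5): S=321.3226, (K−S)⁺=0.0000, hold=0.0000 ⇒ V=0.0000 continue  boundary S*=86.5254
step 4: (k=4,j=0): S=73.4377, (K−S)⁺=74.1023, hold=72.0328 ⇒ V=74.1023 exercise | (k=4,j=1): S=101.9456, (K−S)⁺=45.5944, hold=44.3246 ⇒ V=45.5944 exercise | (k=4,j=2): S=141.5200, (K−S)⁺=6.0200, hold=17.5228 ⇒ V=17.5228 continue | (k=4,j=3): S=196.4569, (K−S)⁺=0.0000, hold=3.2415 ⇒ V=3.2415 continue | (k=4,j=4): S=272.7198, (K−S)⁺=0.0000, hold=0.0000 ⇒ V=0.0000 continue  boundary S*=101.9456
step 3: (k=3,j=0): S=86.5254, (K−S)⁺=61.0146, hold=58.9451 ⇒ V=61.0146 exercise | (k=3,j=1): S=120.1139, (K−S)⁺=27.4261, hold=31.0532 ⇒ V=31.0532 continue | (k=3,j=2): S=166.7410, (K−S)⁺=0.0000, hold=10.2046 ⇒ V=10.2046 continue | (k=3,j=3): S=231.4685, (K−S)⁺=0.0000, hold=1.5908 ⇒ V=1.5908 continue  boundary S*=86.5254
step 2: (k=2,j=0): S=101.9456, (K−S)⁺=45.5944, hold=45.3211 ⇒ V=45.5944 exercise | (k=2,j=1): S=141.5200, (K−S)⁺=6.0200, hold=20.2929 ⇒ V=20.2929 continue | (k=2,j=2): S=196.4569, (K−S)⁺=0.0000, hold=5.7957 ⇒ V=5.7957 continue  boundary S*=101.9456
step 1: (k=1,j=0): S=120.1139, (K−S)⁺=27.4261, hold=32.4250 ⇒ V=32.4250 continue | (k=1,j=1): S=166.7410, (K−S)⁺=0.0000, hold=12.8289 ⇒ V=12.8289 continue  boundary S*=-
step 0: (k=0,j=0): S=141.5200, (K−S)⁺=6.0200, hold=22.2657 ⇒ V=22.2657 continue  boundary S*=-

price = 22.2657
boundary = - - 101.9456 86.5254 101.9456 86.5254 101.9456
tree:
22.2657
32.4250 12.8289
45.5944 20.2929 5.7957
61.0146 31.0532 10.2046 1.5908
74.1023 45.5944 17.5228 3.2415 0.0000
85.2104 61.0146 29.0408 6.6052 0.0000 0.0000
94.6383 74.1023 45.5944 13.4594 0.0000 0.0000 0.0000
102.6401 85.2104 61.0146 27.4261 0.0000 0.0000 0.0000 0.0000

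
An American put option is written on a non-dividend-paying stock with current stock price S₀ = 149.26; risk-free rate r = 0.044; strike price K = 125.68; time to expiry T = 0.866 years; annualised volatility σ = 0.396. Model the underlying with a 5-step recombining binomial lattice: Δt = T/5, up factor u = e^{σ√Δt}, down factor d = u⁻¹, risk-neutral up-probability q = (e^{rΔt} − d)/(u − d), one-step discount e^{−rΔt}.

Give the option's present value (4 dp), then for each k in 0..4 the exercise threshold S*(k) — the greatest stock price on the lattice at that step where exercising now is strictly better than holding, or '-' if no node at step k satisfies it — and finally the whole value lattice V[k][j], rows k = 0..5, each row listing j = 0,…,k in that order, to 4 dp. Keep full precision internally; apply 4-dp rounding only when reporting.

price = 8.2800
boundary = - - - 91.0379 107.3485
tree:
8.2800
13.7894 2.4904
22.3162 4.8444 0.0000
34.6421 9.4237 0.0000 0.0000
48.4744 18.3315 0.0000 0.0000 0.0000
60.2051 34.6421 0.0000 0.0000 0.0000 0.0000

Δt=0.17320  u=1.17916  d=0.84806  q=0.48200  discount=0.99241
step 5 (expiry): payoffs max(K−S,0) = 60.2051 34.6421 0.0000 0.0000 0.0000 0.0000
step 4: (k=4,j=0): S=77.2056, (K−S)⁺=48.4744, hold=47.5203 ⇒ V=48.4744 exercise | (k=4,j=1): S=107.3485, (K−S)⁺=18.3315, hold=17.8085 ⇒ V=18.3315 exercise | (k=4,j=2): S=149.2600, (K−S)⁺=0.0000, hold=0.0000 ⇒ V=0.0000 continue | (k=4,j=3): S=207.5348, (K−S)⁺=0.0000, hold=0.0000 ⇒ V=0.0000 continue | (k=4,j=4): S=288.5614, (K−S)⁺=0.0000, hold=0.0000 ⇒ V=0.0000 continue  boundary S*=107.3485
step 3: (k=3,j=0): S=91.0379, (K−S)⁺=34.6421, hold=33.6879 ⇒ V=34.6421 exercise | (k=3,j=1): S=126.5814, (K−S)⁺=0.0000, hold=9.4237 ⇒ V=9.4237 continue | (k=3,j=2): S=176.0018, (K−S)⁺=0.0000, hold=0.0000 ⇒ V=0.0000 continue | (k=3,j=3): S=244.7172, (K−S)⁺=0.0000, hold=0.0000 ⇒ V=0.0000 continue  boundary S*=91.0379
step 2: (k=2,j=0): S=107.3485, (K−S)⁺=18.3315, hold=22.3162 ⇒ V=22.3162 continue | (k=2,j=1): S=149.2600, (K−S)⁺=0.0000, hold=4.8444 ⇒ V=4.8444 continue | (k=2,j=2): S=207.5348, (K−S)⁺=0.0000, hold=0.0000 ⇒ V=0.0000 continue  boundary S*=-
step 1: (k=1,j=0): S=126.5814, (K−S)⁺=0.0000, hold=13.7894 ⇒ V=13.7894 continue | (k=1,j=1): S=176.0018, (K−S)⁺=0.0000, hold=2.4904 ⇒ V=2.4904 continue  boundary S*=-
step 0: (k=0,j=0): S=149.2600, (K−S)⁺=0.0000, hold=8.2800 ⇒ V=8.2800 continue  boundary S*=-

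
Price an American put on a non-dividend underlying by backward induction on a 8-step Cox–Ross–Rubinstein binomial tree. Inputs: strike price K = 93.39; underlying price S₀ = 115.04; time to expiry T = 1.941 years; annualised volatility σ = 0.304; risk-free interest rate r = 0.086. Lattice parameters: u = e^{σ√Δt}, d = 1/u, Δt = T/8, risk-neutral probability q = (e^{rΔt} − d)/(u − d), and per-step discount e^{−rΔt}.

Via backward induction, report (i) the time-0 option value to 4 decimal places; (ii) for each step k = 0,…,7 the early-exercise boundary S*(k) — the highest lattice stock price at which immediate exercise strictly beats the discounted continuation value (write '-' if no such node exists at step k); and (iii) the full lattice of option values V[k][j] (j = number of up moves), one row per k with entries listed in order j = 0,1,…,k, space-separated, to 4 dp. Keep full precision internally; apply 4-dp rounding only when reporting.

Δt=0.24263  u=1.16153  d=0.86093  q=0.53278  discount=0.97935
step 8 (expiry): payoffs max(K−S,0) = 58.6688 46.5455 30.1893 8.1222 0.0000 0.0000 0.0000 0.0000 0.0000
step 7: (k=7,j=0): S=40.3298, (K−S)⁺=53.0602, hold=51.1317 ⇒ V=53.0602 exercise | (k=7,j=1): S=54.4114, (K−S)⁺=38.9786, hold=37.0501 ⇒ V=38.9786 exercise | (k=7,j=2): S=73.4097, (K−S)⁺=19.9803, hold=18.0518 ⇒ V=19.9803 exercise | (k=7,j=3): S=99.0415, (K−S)⁺=0.0000, hold=3.7165 ⇒ V=3.7165 continue | (k=7,j=4): S=133.6228, (K−S)⁺=0.0000, hold=0.0000 ⇒ V=0.0000 continue | (k=7,j=5): S=180.2786, (K−S)⁺=0.0000, hold=0.0000 ⇒ V=0.0000 continue | (k=7,j=6): S=243.2248, (K−S)⁺=0.0000, hold=0.0000 ⇒ V=0.0000 continue | (k=7,j=7): S=328.1492, (K−S)⁺=0.0000, hold=0.0000 ⇒ V=0.0000 continue  boundary S*=73.4097
step 6: (k=6,j=0): S=46.8445, (K−S)⁺=46.5455, hold=44.6171 ⇒ V=46.5455 exercise | (k=6,j=1): S=63.2007, (K−S)⁺=30.1893, hold=28.2609 ⇒ V=30.1893 exercise | (k=6,j=2): S=85.2678, (K−S)⁺=8.1222, hold=11.0817 ⇒ V=11.0817 continue | (k=6,j=3): S=115.0400, (K−S)⁺=0.0000, hold=1.7006 ⇒ V=1.7006 continue | (k=6,j=4): S=155.2074, (K−S)⁺=0.0000, hold=0.0000 ⇒ V=0.0000 continue | (k=6,j=5): S=209.3997, (K−S)⁺=0.0000, hold=0.0000 ⇒ V=0.0000 continue | (k=6,j=6): S=282.5137, (K−S)⁺=0.0000, hold=0.0000 ⇒ V=0.0000 continue  boundary S*=63.2007
step 5: (k=5,j=0): S=54.4114, (K−S)⁺=38.9786, hold=37.0501 ⇒ V=38.9786 exercise | (k=5,j=1): S=73.4097, (K−S)⁺=19.9803, hold=19.5960 ⇒ V=19.9803 exercise | (k=5,j=2): S=99.0415, (K−S)⁺=0.0000, hold=5.9580 ⇒ V=5.9580 continue | (k=5,j=3): S=133.6228, (K−S)⁺=0.0000, hold=0.7781 ⇒ V=0.7781 continue | (k=5,j=4): S=180.2786, (K−S)⁺=0.0000, hold=0.0000 ⇒ V=0.0000 continue | (k=5,j=5): S=243.2248, (K−S)⁺=0.0000, hold=0.0000 ⇒ V=0.0000 continue  boundary S*=73.4097
step 4: (k=4,j=0): S=63.2007, (K−S)⁺=30.1893, hold=28.2609 ⇒ V=30.1893 exercise | (k=4,j=1): S=85.2678, (K−S)⁺=8.1222, hold=12.2512 ⇒ V=12.2512 continue | (k=4,j=2): S=115.0400, (K−S)⁺=0.0000, hold=3.1323 ⇒ V=3.1323 continue | (k=4,j=3): S=155.2074, (K−S)⁺=0.0000, hold=0.3561 ⇒ V=0.3561 continue | (k=4,j=4): S=209.3997, (K−S)⁺=0.0000, hold=0.0000 ⇒ V=0.0000 continue  boundary S*=63.2007
step 3: (k=3,j=0): S=73.4097, (K−S)⁺=19.9803, hold=20.2063 ⇒ V=20.2063 continue | (k=3,j=1): S=99.0415, (K−S)⁺=0.0000, hold=7.2402 ⇒ V=7.2402 continue | (k=3,j=2): S=133.6228, (K−S)⁺=0.0000, hold=1.6190 ⇒ V=1.6190 continue | (k=3,j=3): S=180.2786, (K−S)⁺=0.0000, hold=0.1629 ⇒ V=0.1629 continue  boundary S*=-
step 2: (k=2,j=0): S=85.2678, (K−S)⁺=8.1222, hold=13.0236 ⇒ V=13.0236 continue | (k=2,j=1): S=115.0400, (K−S)⁺=0.0000, hold=4.1577 ⇒ V=4.1577 continue | (k=2,j=2): S=155.2074, (K−S)⁺=0.0000, hold=0.8258 ⇒ V=0.8258 continue  boundary S*=-
step 1: (k=1,j=0): S=99.0415, (K−S)⁺=0.0000, hold=8.1287 ⇒ V=8.1287 continue | (k=1,j=1): S=133.6228, (K−S)⁺=0.0000, hold=2.3334 ⇒ V=2.3334 continue  boundary S*=-
step 0: (k=0,j=0): S=115.0400, (K−S)⁺=0.0000, hold=4.9370 ⇒ V=4.9370 continue  boundary S*=-

price = 4.9370
boundary = - - - - 63.2007 73.4097 63.2007 73.4097
tree:
4.9370
8.1287 2.3334
13.0236 4.1577 0.8258
20.2063 7.2402 1.6190 0.1629
30.1893 12.2512 3.1323 0.3561 0.0000
38.9786 19.9803 5.9580 0.7781 0.0000 0.0000
46.5455 30.1893 11.0817 1.7006 0.0000 0.0000 0.0000
53.0602 38.9786 19.9803 3.7165 0.0000 0.0000 0.0000 0.0000
58.6688 46.5455 30.1893 8.1222 0.0000 0.0000 0.0000 0.0000 0.0000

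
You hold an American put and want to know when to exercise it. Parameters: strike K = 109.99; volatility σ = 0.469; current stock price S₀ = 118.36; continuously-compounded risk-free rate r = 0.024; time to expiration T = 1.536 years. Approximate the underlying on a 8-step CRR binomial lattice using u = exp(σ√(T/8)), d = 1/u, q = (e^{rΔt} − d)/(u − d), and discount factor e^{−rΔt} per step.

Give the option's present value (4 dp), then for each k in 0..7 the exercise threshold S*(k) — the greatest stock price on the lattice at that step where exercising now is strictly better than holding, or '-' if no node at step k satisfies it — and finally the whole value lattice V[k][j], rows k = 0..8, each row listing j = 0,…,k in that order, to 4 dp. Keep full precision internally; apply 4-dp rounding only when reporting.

params: Δt=0.19200 u=1.22815 d=0.81424 q=0.45996 e^(-rΔt)=0.99540
t_8 payoffs: 87.1232 75.4990 57.9658 31.5197 0.0000 0.0000 0.0000 0.0000 0.0000
t_7: node(7,0) S=28.0838 payoff=81.9062 vs cont=81.4005 → 81.9062 [stop]  node(7,1) S=42.3599 payoff=67.6301 vs cont=67.1244 → 67.6301 [stop]  node(7,2) S=63.8933 payoff=46.0967 vs cont=45.5910 → 46.0967 [stop]  node(7,3) S=96.3729 payoff=13.6171 vs cont=16.9436 → 16.9436 [wait]  node(7,4) S=145.3633 payoff=0.0000 vs cont=0.0000 → 0.0000 [wait]  node(7,5) S=219.2576 payoff=0.0000 vs cont=0.0000 → 0.0000 [wait]  node(7,6) S=330.7155 payoff=0.0000 vs cont=0.0000 → 0.0000 [wait]  node(7,7) S=498.8320 payoff=0.0000 vs cont=0.0000 → 0.0000 [wait]  ⇒ S*(7)=63.8933
t_6: node(6,0) S=34.4910 payoff=75.4990 vs cont=74.9934 → 75.4990 [stop]  node(6,1) S=52.0242 payoff=57.9658 vs cont=57.4601 → 57.9658 [stop]  node(6,2) S=78.4703 payoff=31.5197 vs cont=32.5371 → 32.5371 [wait]  node(6,3) S=118.3600 payoff=0.0000 vs cont=9.1081 → 9.1081 [wait]  node(6,4) S=178.5274 payoff=0.0000 vs cont=0.0000 → 0.0000 [wait]  node(6,5) S=269.2803 payoff=0.0000 vs cont=0.0000 → 0.0000 [wait]  node(6,6) S=406.1668 payoff=0.0000 vs cont=0.0000 → 0.0000 [wait]  ⇒ S*(6)=52.0242
t_5: node(5,0) S=42.3599 payoff=67.6301 vs cont=67.1244 → 67.6301 [stop]  node(5,1) S=63.8933 payoff=46.0967 vs cont=46.0568 → 46.0967 [stop]  node(5,2) S=96.3729 payoff=13.6171 vs cont=21.6606 → 21.6606 [wait]  node(5,3) S=145.3633 payoff=0.0000 vs cont=4.8961 → 4.8961 [wait]  node(5,4) S=219.2576 payoff=0.0000 vs cont=0.0000 → 0.0000 [wait]  node(5,5) S=330.7155 payoff=0.0000 vs cont=0.0000 → 0.0000 [wait]  ⇒ S*(5)=63.8933
t_4: node(4,0) S=52.0242 payoff=57.9658 vs cont=57.4601 → 57.9658 [stop]  node(4,1) S=78.4703 payoff=31.5197 vs cont=34.6968 → 34.6968 [wait]  node(4,2) S=118.3600 payoff=0.0000 vs cont=13.8854 → 13.8854 [wait]  node(4,3) S=178.5274 payoff=0.0000 vs cont=2.6319 → 2.6319 [wait]  node(4,4) S=269.2803 payoff=0.0000 vs cont=0.0000 → 0.0000 [wait]  ⇒ S*(4)=52.0242
t_3: node(3,0) S=63.8933 payoff=46.0967 vs cont=47.0456 → 47.0456 [wait]  node(3,1) S=96.3729 payoff=13.6171 vs cont=25.0088 → 25.0088 [wait]  node(3,2) S=145.3633 payoff=0.0000 vs cont=8.6692 → 8.6692 [wait]  node(3,3) S=219.2576 payoff=0.0000 vs cont=1.4148 → 1.4148 [wait]  ⇒ S*(3)=-
t_2: node(2,0) S=78.4703 payoff=31.5197 vs cont=36.7399 → 36.7399 [wait]  node(2,1) S=118.3600 payoff=0.0000 vs cont=17.4128 → 17.4128 [wait]  node(2,2) S=178.5274 payoff=0.0000 vs cont=5.3079 → 5.3079 [wait]  ⇒ S*(2)=-
t_1: node(1,0) S=96.3729 payoff=13.6171 vs cont=27.7221 → 27.7221 [wait]  node(1,1) S=145.3633 payoff=0.0000 vs cont=11.7906 → 11.7906 [wait]  ⇒ S*(1)=-
t_0: node(0,0) S=118.3600 payoff=0.0000 vs cont=20.3004 → 20.3004 [wait]  ⇒ S*(0)=-

price = 20.3004
boundary = - - - - 52.0242 63.8933 52.0242 63.8933
tree:
20.3004
27.7221 11.7906
36.7399 17.4128 5.3079
47.0456 25.0088 8.6692 1.4148
57.9658 34.6968 13.8854 2.6319 0.0000
67.6301 46.0967 21.6606 4.8961 0.0000 0.0000
75.4990 57.9658 32.5371 9.1081 0.0000 0.0000 0.0000
81.9062 67.6301 46.0967 16.9436 0.0000 0.0000 0.0000 0.0000
87.1232 75.4990 57.9658 31.5197 0.0000 0.0000 0.0000 0.0000 0.0000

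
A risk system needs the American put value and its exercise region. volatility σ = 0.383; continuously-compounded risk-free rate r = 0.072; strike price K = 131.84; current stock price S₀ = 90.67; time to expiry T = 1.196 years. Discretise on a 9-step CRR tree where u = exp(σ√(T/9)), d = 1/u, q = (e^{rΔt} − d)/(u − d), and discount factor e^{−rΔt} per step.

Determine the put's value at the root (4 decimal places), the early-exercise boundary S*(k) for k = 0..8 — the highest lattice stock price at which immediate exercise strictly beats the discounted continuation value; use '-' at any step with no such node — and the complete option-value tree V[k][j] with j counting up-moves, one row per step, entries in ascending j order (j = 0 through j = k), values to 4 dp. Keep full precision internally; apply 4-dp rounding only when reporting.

params: Δt=0.13289 u=1.14984 d=0.86969 q=0.49947 e^(-rΔt)=0.99048
t_9 payoffs: 106.0326 97.7196 86.7287 72.1974 52.9852 27.5845 0.0000 0.0000 0.0000 0.0000
t_8: node(8,0) S=29.6742 payoff=102.1658 vs cont=100.9104 → 102.1658 [stop]  node(8,1) S=39.2329 payoff=92.6071 vs cont=91.3517 → 92.6071 [stop]  node(8,2) S=51.8706 payoff=79.9694 vs cont=78.7140 → 79.9694 [stop]  node(8,3) S=68.5792 payoff=63.2608 vs cont=62.0054 → 63.2608 [stop]  node(8,4) S=90.6700 payoff=41.1700 vs cont=39.9146 → 41.1700 [stop]  node(8,5) S=119.8767 payoff=11.9633 vs cont=13.6754 → 13.6754 [wait]  node(8,6) S=158.4915 payoff=0.0000 vs cont=0.0000 → 0.0000 [wait]  node(8,7) S=209.5449 payoff=0.0000 vs cont=0.0000 → 0.0000 [wait]  node(8,8) S=277.0436 payoff=0.0000 vs cont=0.0000 → 0.0000 [wait]  ⇒ S*(8)=90.6700
t_7: node(7,0) S=34.1204 payoff=97.7196 vs cont=96.4641 → 97.7196 [stop]  node(7,1) S=45.1113 payoff=86.7287 vs cont=85.4732 → 86.7287 [stop]  node(7,2) S=59.6426 payoff=72.1974 vs cont=70.9419 → 72.1974 [stop]  node(7,3) S=78.8548 payoff=52.9852 vs cont=51.7298 → 52.9852 [stop]  node(7,4) S=104.2555 payoff=27.5845 vs cont=27.1760 → 27.5845 [stop]  node(7,5) S=137.8384 payoff=0.0000 vs cont=6.7798 → 6.7798 [wait]  node(7,6) S=182.2390 payoff=0.0000 vs cont=0.0000 → 0.0000 [wait]  node(7,7) S=240.9420 payoff=0.0000 vs cont=0.0000 → 0.0000 [wait]  ⇒ S*(7)=104.2555
t_6: node(6,0) S=39.2329 payoff=92.6071 vs cont=91.3517 → 92.6071 [stop]  node(6,1) S=51.8706 payoff=79.9694 vs cont=78.7140 → 79.9694 [stop]  node(6,2) S=68.5792 payoff=63.2608 vs cont=62.0054 → 63.2608 [stop]  node(6,3) S=90.6700 payoff=41.1700 vs cont=39.9146 → 41.1700 [stop]  node(6,4) S=119.8767 payoff=11.9633 vs cont=17.0294 → 17.0294 [wait]  node(6,5) S=158.4915 payoff=0.0000 vs cont=3.3612 → 3.3612 [wait]  node(6,6) S=209.5449 payoff=0.0000 vs cont=0.0000 → 0.0000 [wait]  ⇒ S*(6)=90.6700
t_5: node(5,0) S=45.1113 payoff=86.7287 vs cont=85.4732 → 86.7287 [stop]  node(5,1) S=59.6426 payoff=72.1974 vs cont=70.9419 → 72.1974 [stop]  node(5,2) S=78.8548 payoff=52.9852 vs cont=51.7298 → 52.9852 [stop]  node(5,3) S=104.2555 payoff=27.5845 vs cont=28.8353 → 28.8353 [wait]  node(5,4) S=137.8384 payoff=0.0000 vs cont=10.1054 → 10.1054 [wait]  node(5,5) S=182.2390 payoff=0.0000 vs cont=1.6663 → 1.6663 [wait]  ⇒ S*(5)=78.8548
t_4: node(4,0) S=51.8706 payoff=79.9694 vs cont=78.7140 → 79.9694 [stop]  node(4,1) S=68.5792 payoff=63.2608 vs cont=62.0054 → 63.2608 [stop]  node(4,2) S=90.6700 payoff=41.1700 vs cont=40.5334 → 41.1700 [stop]  node(4,3) S=119.8767 payoff=11.9633 vs cont=19.2948 → 19.2948 [wait]  node(4,4) S=158.4915 payoff=0.0000 vs cont=5.8343 → 5.8343 [wait]  ⇒ S*(4)=90.6700
t_3: node(3,0) S=59.6426 payoff=72.1974 vs cont=70.9419 → 72.1974 [stop]  node(3,1) S=78.8548 payoff=52.9852 vs cont=51.7298 → 52.9852 [stop]  node(3,2) S=104.2555 payoff=27.5845 vs cont=29.9560 → 29.9560 [wait]  node(3,3) S=137.8384 payoff=0.0000 vs cont=12.4519 → 12.4519 [wait]  ⇒ S*(3)=78.8548
t_2: node(2,0) S=68.5792 payoff=63.2608 vs cont=62.0054 → 63.2608 [stop]  node(2,1) S=90.6700 payoff=41.1700 vs cont=41.0878 → 41.1700 [stop]  node(2,2) S=119.8767 payoff=11.9633 vs cont=21.0113 → 21.0113 [wait]  ⇒ S*(2)=90.6700
t_1: node(1,0) S=78.8548 payoff=52.9852 vs cont=51.7298 → 52.9852 [stop]  node(1,1) S=104.2555 payoff=27.5845 vs cont=30.8052 → 30.8052 [wait]  ⇒ S*(1)=78.8548
t_0: node(0,0) S=90.6700 payoff=41.1700 vs cont=41.5079 → 41.5079 [wait]  ⇒ S*(0)=-

price = 41.5079
boundary = - 78.8548 90.6700 78.8548 90.6700 78.8548 90.6700 104.2555 90.6700
tree:
41.5079
52.9852 30.8052
63.2608 41.1700 21.0113
72.1974 52.9852 29.9560 12.4519
79.9694 63.2608 41.1700 19.2948 5.8343
86.7287 72.1974 52.9852 28.8353 10.1054 1.6663
92.6071 79.9694 63.2608 41.1700 17.0294 3.3612 0.0000
97.7196 86.7287 72.1974 52.9852 27.5845 6.7798 0.0000 0.0000
102.1658 92.6071 79.9694 63.2608 41.1700 13.6754 0.0000 0.0000 0.0000
106.0326 97.7196 86.7287 72.1974 52.9852 27.5845 0.0000 0.0000 0.0000 0.0000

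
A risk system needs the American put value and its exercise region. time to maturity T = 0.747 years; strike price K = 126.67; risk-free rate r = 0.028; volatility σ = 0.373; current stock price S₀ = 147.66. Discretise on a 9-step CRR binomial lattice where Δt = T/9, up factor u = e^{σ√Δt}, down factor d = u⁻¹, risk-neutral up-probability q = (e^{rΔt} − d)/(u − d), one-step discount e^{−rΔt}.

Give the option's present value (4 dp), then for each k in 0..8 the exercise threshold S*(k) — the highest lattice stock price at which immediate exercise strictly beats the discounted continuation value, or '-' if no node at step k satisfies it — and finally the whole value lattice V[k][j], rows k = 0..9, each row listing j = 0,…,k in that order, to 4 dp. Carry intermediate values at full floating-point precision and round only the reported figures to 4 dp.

price = 8.2050
boundary = - - - - - 86.2811 77.4901 86.2811 96.0694
tree:
8.2050
11.9989 4.1991
17.0930 6.6250 1.6327
23.6191 10.2166 2.8272 0.3669
31.5080 15.3210 4.8231 0.7126 0.0000
40.3889 22.1903 8.0702 1.3841 0.0000 0.0000
49.1799 30.7652 13.1538 2.6885 0.0000 0.0000 0.0000
57.0752 40.3889 20.6518 5.2221 0.0000 0.0000 0.0000 0.0000
64.1660 49.1799 30.6006 10.1432 0.0000 0.0000 0.0000 0.0000 0.0000
70.5344 57.0752 40.3889 19.7018 0.0000 0.0000 0.0000 0.0000 0.0000 0.0000

params: Δt=0.08300 u=1.11345 d=0.89811 q=0.48397 e^(-rΔt)=0.99768
t_9 payoffs: 70.5344 57.0752 40.3889 19.7018 0.0000 0.0000 0.0000 0.0000 0.0000 0.0000
t_8: node(8,0) S=62.5040 payoff=64.1660 vs cont=63.8720 → 64.1660 [stop]  node(8,1) S=77.4901 payoff=49.1799 vs cont=48.8858 → 49.1799 [stop]  node(8,2) S=96.0694 payoff=30.6006 vs cont=30.3065 → 30.6006 [stop]  node(8,3) S=119.1034 payoff=7.5666 vs cont=10.1432 → 10.1432 [wait]  node(8,4) S=147.6600 payoff=0.0000 vs cont=0.0000 → 0.0000 [wait]  node(8,5) S=183.0635 payoff=0.0000 vs cont=0.0000 → 0.0000 [wait]  node(8,6) S=226.9554 payoff=0.0000 vs cont=0.0000 → 0.0000 [wait]  node(8,7) S=281.3709 payoff=0.0000 vs cont=0.0000 → 0.0000 [wait]  node(8,8) S=348.8334 payoff=0.0000 vs cont=0.0000 → 0.0000 [wait]  ⇒ S*(8)=96.0694
t_7: node(7,0) S=69.5948 payoff=57.0752 vs cont=56.7811 → 57.0752 [stop]  node(7,1) S=86.2811 payoff=40.3889 vs cont=40.0948 → 40.3889 [stop]  node(7,2) S=106.9682 payoff=19.7018 vs cont=20.6518 → 20.6518 [wait]  node(7,3) S=132.6152 payoff=0.0000 vs cont=5.2221 → 5.2221 [wait]  node(7,4) S=164.4115 payoff=0.0000 vs cont=0.0000 → 0.0000 [wait]  node(7,5) S=203.8314 payoff=0.0000 vs cont=0.0000 → 0.0000 [wait]  node(7,6) S=252.7027 payoff=0.0000 vs cont=0.0000 → 0.0000 [wait]  node(7,7) S=313.2915 payoff=0.0000 vs cont=0.0000 → 0.0000 [wait]  ⇒ S*(7)=86.2811
t_6: node(6,0) S=77.4901 payoff=49.1799 vs cont=48.8858 → 49.1799 [stop]  node(6,1) S=96.0694 payoff=30.6006 vs cont=30.7652 → 30.7652 [wait]  node(6,2) S=119.1034 payoff=7.5666 vs cont=13.1538 → 13.1538 [wait]  node(6,3) S=147.6600 payoff=0.0000 vs cont=2.6885 → 2.6885 [wait]  node(6,4) S=183.0635 payoff=0.0000 vs cont=0.0000 → 0.0000 [wait]  node(6,5) S=226.9554 payoff=0.0000 vs cont=0.0000 → 0.0000 [wait]  node(6,6) S=281.3709 payoff=0.0000 vs cont=0.0000 → 0.0000 [wait]  ⇒ S*(6)=77.4901
t_5: node(5,0) S=86.2811 payoff=40.3889 vs cont=40.1743 → 40.3889 [stop]  node(5,1) S=106.9682 payoff=19.7018 vs cont=22.1903 → 22.1903 [wait]  node(5,2) S=132.6152 payoff=0.0000 vs cont=8.0702 → 8.0702 [wait]  node(5,3) S=164.4115 payoff=0.0000 vs cont=1.3841 → 1.3841 [wait]  node(5,4) S=203.8314 payoff=0.0000 vs cont=0.0000 → 0.0000 [wait]  node(5,5) S=252.7027 payoff=0.0000 vs cont=0.0000 → 0.0000 [wait]  ⇒ S*(5)=86.2811
t_4: node(4,0) S=96.0694 payoff=30.6006 vs cont=31.5080 → 31.5080 [wait]  node(4,1) S=119.1034 payoff=7.5666 vs cont=15.3210 → 15.3210 [wait]  node(4,2) S=147.6600 payoff=0.0000 vs cont=4.8231 → 4.8231 [wait]  node(4,3) S=183.0635 payoff=0.0000 vs cont=0.7126 → 0.7126 [wait]  node(4,4) S=226.9554 payoff=0.0000 vs cont=0.0000 → 0.0000 [wait]  ⇒ S*(4)=-
t_3: node(3,0) S=106.9682 payoff=19.7018 vs cont=23.6191 → 23.6191 [wait]  node(3,1) S=132.6152 payoff=0.0000 vs cont=10.2166 → 10.2166 [wait]  node(3,2) S=164.4115 payoff=0.0000 vs cont=2.8272 → 2.8272 [wait]  node(3,3) S=203.8314 payoff=0.0000 vs cont=0.3669 → 0.3669 [wait]  ⇒ S*(3)=-
t_2: node(2,0) S=119.1034 payoff=7.5666 vs cont=17.0930 → 17.0930 [wait]  node(2,1) S=147.6600 payoff=0.0000 vs cont=6.6250 → 6.6250 [wait]  node(2,2) S=183.0635 payoff=0.0000 vs cont=1.6327 → 1.6327 [wait]  ⇒ S*(2)=-
t_1: node(1,0) S=132.6152 payoff=0.0000 vs cont=11.9989 → 11.9989 [wait]  node(1,1) S=164.4115 payoff=0.0000 vs cont=4.1991 → 4.1991 [wait]  ⇒ S*(1)=-
t_0: node(0,0) S=147.6600 payoff=0.0000 vs cont=8.2050 → 8.2050 [wait]  ⇒ S*(0)=-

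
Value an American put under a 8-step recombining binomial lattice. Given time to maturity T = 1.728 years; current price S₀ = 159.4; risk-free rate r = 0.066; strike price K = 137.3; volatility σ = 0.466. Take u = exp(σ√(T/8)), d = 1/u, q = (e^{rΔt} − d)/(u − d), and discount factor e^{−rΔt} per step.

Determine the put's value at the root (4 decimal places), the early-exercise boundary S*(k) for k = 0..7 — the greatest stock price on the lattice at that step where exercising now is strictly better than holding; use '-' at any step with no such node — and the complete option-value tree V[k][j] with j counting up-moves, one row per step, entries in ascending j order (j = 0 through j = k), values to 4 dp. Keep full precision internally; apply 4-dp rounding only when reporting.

price = 20.1444
boundary = - - - - 67.0278 83.2364 67.0278 83.2364
tree:
20.1444
28.9182 11.2034
40.3031 17.3997 4.7985
54.2749 26.3119 8.2261 1.2136
70.2722 38.4989 13.8427 2.3626 0.0000
83.3245 54.0636 22.7207 4.5994 0.0000 0.0000
93.8351 70.2722 36.0015 8.9540 0.0000 0.0000 0.0000
102.2990 83.3245 54.0636 17.4316 0.0000 0.0000 0.0000 0.0000
109.1147 93.8351 70.2722 33.9354 0.0000 0.0000 0.0000 0.0000 0.0000

params: Δt=0.21600 u=1.24182 d=0.80527 q=0.47896 e^(-rΔt)=0.98585
t_8 payoffs: 109.1147 93.8351 70.2722 33.9354 0.0000 0.0000 0.0000 0.0000 0.0000
t_7: node(7,0) S=35.0010 payoff=102.2990 vs cont=100.3556 → 102.2990 [stop]  node(7,1) S=53.9755 payoff=83.3245 vs cont=81.3810 → 83.3245 [stop]  node(7,2) S=83.2364 payoff=54.0636 vs cont=52.1201 → 54.0636 [stop]  node(7,3) S=128.3601 payoff=8.9399 vs cont=17.4316 → 17.4316 [wait]  node(7,4) S=197.9459 payoff=0.0000 vs cont=0.0000 → 0.0000 [wait]  node(7,5) S=305.2553 payoff=0.0000 vs cont=0.0000 → 0.0000 [wait]  node(7,6) S=470.7386 payoff=0.0000 vs cont=0.0000 → 0.0000 [wait]  node(7,7) S=725.9327 payoff=0.0000 vs cont=0.0000 → 0.0000 [wait]  ⇒ S*(7)=83.2364
t_6: node(6,0) S=43.4649 payoff=93.8351 vs cont=91.8917 → 93.8351 [stop]  node(6,1) S=67.0278 payoff=70.2722 vs cont=68.3287 → 70.2722 [stop]  node(6,2) S=103.3646 payoff=33.9354 vs cont=36.0015 → 36.0015 [wait]  node(6,3) S=159.4000 payoff=0.0000 vs cont=8.9540 → 8.9540 [wait]  node(6,4) S=245.8130 payoff=0.0000 vs cont=0.0000 → 0.0000 [wait]  node(6,5) S=379.0718 payoff=0.0000 vs cont=0.0000 → 0.0000 [wait]  node(6,6) S=584.5721 payoff=0.0000 vs cont=0.0000 → 0.0000 [wait]  ⇒ S*(6)=67.0278
t_5: node(5,0) S=53.9755 payoff=83.3245 vs cont=81.3810 → 83.3245 [stop]  node(5,1) S=83.2364 payoff=54.0636 vs cont=53.0957 → 54.0636 [stop]  node(5,2) S=128.3601 payoff=8.9399 vs cont=22.7207 → 22.7207 [wait]  node(5,3) S=197.9459 payoff=0.0000 vs cont=4.5994 → 4.5994 [wait]  node(5,4) S=305.2553 payoff=0.0000 vs cont=0.0000 → 0.0000 [wait]  node(5,5) S=470.7386 payoff=0.0000 vs cont=0.0000 → 0.0000 [wait]  ⇒ S*(5)=83.2364
t_4: node(4,0) S=67.0278 payoff=70.2722 vs cont=68.3287 → 70.2722 [stop]  node(4,1) S=103.3646 payoff=33.9354 vs cont=38.4989 → 38.4989 [wait]  node(4,2) S=159.4000 payoff=0.0000 vs cont=13.8427 → 13.8427 [wait]  node(4,3) S=245.8130 payoff=0.0000 vs cont=2.3626 → 2.3626 [wait]  node(4,4) S=379.0718 payoff=0.0000 vs cont=0.0000 → 0.0000 [wait]  ⇒ S*(4)=67.0278
t_3: node(3,0) S=83.2364 payoff=54.0636 vs cont=54.2749 → 54.2749 [wait]  node(3,1) S=128.3601 payoff=8.9399 vs cont=26.3119 → 26.3119 [wait]  node(3,2) S=197.9459 payoff=0.0000 vs cont=8.2261 → 8.2261 [wait]  node(3,3) S=305.2553 payoff=0.0000 vs cont=1.2136 → 1.2136 [wait]  ⇒ S*(3)=-
t_2: node(2,0) S=103.3646 payoff=33.9354 vs cont=40.3031 → 40.3031 [wait]  node(2,1) S=159.4000 payoff=0.0000 vs cont=17.3997 → 17.3997 [wait]  node(2,2) S=245.8130 payoff=0.0000 vs cont=4.7985 → 4.7985 [wait]  ⇒ S*(2)=-
t_1: node(1,0) S=128.3601 payoff=8.9399 vs cont=28.9182 → 28.9182 [wait]  node(1,1) S=197.9459 payoff=0.0000 vs cont=11.2034 → 11.2034 [wait]  ⇒ S*(1)=-
t_0: node(0,0) S=159.4000 payoff=0.0000 vs cont=20.1444 → 20.1444 [wait]  ⇒ S*(0)=-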